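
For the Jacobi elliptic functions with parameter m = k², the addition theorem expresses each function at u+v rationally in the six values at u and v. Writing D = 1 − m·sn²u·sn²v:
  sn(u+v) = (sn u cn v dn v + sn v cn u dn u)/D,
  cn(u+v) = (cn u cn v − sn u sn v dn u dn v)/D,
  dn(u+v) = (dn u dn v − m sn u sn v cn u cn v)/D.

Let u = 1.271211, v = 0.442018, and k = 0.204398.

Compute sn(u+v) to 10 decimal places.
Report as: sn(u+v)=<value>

sn(u+v)=0.9924462174

sn u = 0.9523576656241801, cn u = 0.3049834040187472, dn u = 0.9808707782208297
sn v = 0.4272417939251759, cn v = 0.9041374063291473, dn v = 0.9961796679134664
m = k² = 0.041778542404
D = 1 − m·sn²u·sn²v = 0.9930832686540641
sn(u+v) = (sn u·cn v·dn v + sn v·cn u·dn u)/D = 0.9855817335454522/0.9930832686540641 = 0.9924462174065436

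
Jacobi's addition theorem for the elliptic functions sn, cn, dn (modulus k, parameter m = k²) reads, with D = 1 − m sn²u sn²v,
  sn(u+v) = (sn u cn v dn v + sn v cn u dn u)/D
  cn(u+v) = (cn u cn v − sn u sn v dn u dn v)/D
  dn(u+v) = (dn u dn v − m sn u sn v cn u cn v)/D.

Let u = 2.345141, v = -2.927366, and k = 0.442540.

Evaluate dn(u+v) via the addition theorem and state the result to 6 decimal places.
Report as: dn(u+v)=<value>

sn u = 0.8106952527834431, cn u = -0.5854683655966301, dn u = 0.9334278865587373
sn v = -0.3763531131425515, cn v = -0.9264762998738337, dn v = 0.9860327896372507
m = k² = 0.1958416516
D = 1 − m·sn²u·sn²v = 0.9817689640071053
dn(u+v) = (dn u·dn v − m·sn u·sn v·cn u·cn v)/D = 0.9528017658296124/0.9817689640071053 = 0.9704948931576907

dn(u+v)=0.970495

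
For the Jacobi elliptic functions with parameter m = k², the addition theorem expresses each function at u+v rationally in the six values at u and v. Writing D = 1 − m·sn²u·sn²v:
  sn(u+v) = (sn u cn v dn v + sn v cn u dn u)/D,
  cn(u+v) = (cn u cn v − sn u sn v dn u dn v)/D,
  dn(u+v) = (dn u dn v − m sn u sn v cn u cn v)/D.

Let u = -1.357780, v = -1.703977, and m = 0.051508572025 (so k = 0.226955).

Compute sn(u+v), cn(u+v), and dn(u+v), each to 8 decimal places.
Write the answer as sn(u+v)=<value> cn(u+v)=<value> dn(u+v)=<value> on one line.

sn(u+v)=-0.12119216 cn(u+v)=-0.99262906 dn(u+v)=0.99962166

sn u = -0.9741531408291301, cn u = 0.225888596907283, dn u = 0.9752536525264461
sn v = -0.9940189884175504, cn v = -0.109207374592331, dn v = 0.9742205767260227
m = k² = 0.051508572025
D = 1 − m·sn²u·sn²v = 0.9517026456344014
sn(u+v) = (sn u·cn v·dn v + sn v·cn u·dn u)/D = -0.1153388996758193/0.9517026456344014 = -0.1211921603926348
cn(u+v) = (cn u·cn v − sn u·sn v·dn u·dn v)/D = -0.9446877070911267/0.9517026456344014 = -0.9926290647867238
dn(u+v) = (dn u·dn v − m·sn u·sn v·cn u·cn v)/D = 0.9513425797218118/0.9517026456344014 = 0.9996216613306254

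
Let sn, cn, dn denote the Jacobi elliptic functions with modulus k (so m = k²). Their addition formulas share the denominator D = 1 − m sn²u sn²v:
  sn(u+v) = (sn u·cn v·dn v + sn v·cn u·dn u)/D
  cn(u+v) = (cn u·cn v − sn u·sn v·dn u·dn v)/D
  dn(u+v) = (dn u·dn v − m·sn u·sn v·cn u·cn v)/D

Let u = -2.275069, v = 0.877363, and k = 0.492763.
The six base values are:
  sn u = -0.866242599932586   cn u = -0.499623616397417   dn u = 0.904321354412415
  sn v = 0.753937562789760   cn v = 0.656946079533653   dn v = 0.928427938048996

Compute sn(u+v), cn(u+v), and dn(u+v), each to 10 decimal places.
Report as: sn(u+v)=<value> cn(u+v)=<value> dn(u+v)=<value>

sn(u+v)=-0.9693866695 cn(u+v)=0.2455391721 dn(u+v)=0.8785350532

m = k² = 0.242815374169
D = 1 − m·sn²u·sn²v = 0.8964318976117687
sn(u+v) = (sn u·cn v·dn v + sn v·cn u·dn u)/D = -0.8689891316327783/0.8964318976117687 = -0.9693866694702607
cn(u+v) = (cn u·cn v − sn u·sn v·dn u·dn v)/D = 0.2201091460161223/0.8964318976117687 = 0.2455391721362511
dn(u+v) = (dn u·dn v − m·sn u·sn v·cn u·cn v)/D = 0.7875468448593281/0.8964318976117687 = 0.8785350532008879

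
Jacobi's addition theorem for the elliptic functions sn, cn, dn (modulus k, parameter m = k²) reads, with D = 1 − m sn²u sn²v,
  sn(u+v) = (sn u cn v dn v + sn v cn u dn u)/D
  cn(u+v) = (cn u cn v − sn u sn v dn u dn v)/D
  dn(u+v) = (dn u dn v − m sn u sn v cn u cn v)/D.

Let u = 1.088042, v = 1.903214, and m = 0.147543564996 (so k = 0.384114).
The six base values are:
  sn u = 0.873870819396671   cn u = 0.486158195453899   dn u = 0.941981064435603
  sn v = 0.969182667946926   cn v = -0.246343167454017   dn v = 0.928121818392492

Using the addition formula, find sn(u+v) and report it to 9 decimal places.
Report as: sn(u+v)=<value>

sn(u+v)=0.272925024

m = k² = 0.147543564996
D = 1 − m·sn²u·sn²v = 0.8941658013662659
sn(u+v) = (sn u·cn v·dn v + sn v·cn u·dn u)/D = 0.2440402232131527/0.8941658013662659 = 0.2729250244644388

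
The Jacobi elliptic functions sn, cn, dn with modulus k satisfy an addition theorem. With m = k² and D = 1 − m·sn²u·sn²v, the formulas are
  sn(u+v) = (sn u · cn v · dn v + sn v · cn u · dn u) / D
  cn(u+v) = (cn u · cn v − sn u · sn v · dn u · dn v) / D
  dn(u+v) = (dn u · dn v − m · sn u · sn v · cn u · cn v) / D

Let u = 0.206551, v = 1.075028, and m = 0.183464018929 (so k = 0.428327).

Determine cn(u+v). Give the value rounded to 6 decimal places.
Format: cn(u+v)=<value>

cn(u+v)=0.329270

sn u = 0.2048240458759244, cn u = 0.9787988098843486, dn u = 0.9961441433032155
sn v = 0.864908287161156, cn v = 0.5019299301694962, dn v = 0.9288469959493174
m = k² = 0.183464018929
D = 1 − m·sn²u·sn²v = 0.9942422487207264
cn(u+v) = (cn u·cn v − sn u·sn v·dn u·dn v)/D = 0.3273739211967084/0.9942422487207264 = 0.3292697746630004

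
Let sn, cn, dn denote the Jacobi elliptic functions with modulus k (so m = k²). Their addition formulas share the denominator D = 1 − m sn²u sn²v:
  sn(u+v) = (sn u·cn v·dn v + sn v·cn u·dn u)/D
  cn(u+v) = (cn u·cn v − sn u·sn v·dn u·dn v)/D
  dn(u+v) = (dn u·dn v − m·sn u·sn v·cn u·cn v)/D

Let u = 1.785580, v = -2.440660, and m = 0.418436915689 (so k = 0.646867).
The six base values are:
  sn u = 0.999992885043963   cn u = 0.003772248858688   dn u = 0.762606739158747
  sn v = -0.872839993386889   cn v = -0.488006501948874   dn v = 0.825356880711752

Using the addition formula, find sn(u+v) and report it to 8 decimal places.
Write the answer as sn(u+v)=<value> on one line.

sn(u+v)=-0.59494506

m = k² = 0.418436915689
D = 1 − m·sn²u·sn²v = 0.6812185168191229
sn(u+v) = (sn u·cn v·dn v + sn v·cn u·dn u)/D = -0.405287594275599/0.6812185168191229 = -0.5949450642769462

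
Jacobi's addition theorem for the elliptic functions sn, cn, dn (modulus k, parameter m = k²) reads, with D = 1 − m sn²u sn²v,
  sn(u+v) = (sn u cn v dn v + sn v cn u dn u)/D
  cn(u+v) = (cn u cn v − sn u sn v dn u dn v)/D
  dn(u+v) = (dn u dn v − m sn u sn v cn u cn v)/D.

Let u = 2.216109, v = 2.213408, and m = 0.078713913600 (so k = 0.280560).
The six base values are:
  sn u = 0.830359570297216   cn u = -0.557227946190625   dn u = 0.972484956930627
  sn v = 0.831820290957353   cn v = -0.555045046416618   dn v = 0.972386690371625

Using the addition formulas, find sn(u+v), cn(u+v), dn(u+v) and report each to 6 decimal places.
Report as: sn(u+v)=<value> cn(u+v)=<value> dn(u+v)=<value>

sn(u+v)=-0.933994 cn(u+v)=-0.357288 dn(u+v)=0.965057

m = k² = 0.0787139136
D = 1 − m·sn²u·sn²v = 0.9624471487562018
sn(u+v) = (sn u·cn v·dn v + sn v·cn u·dn u)/D = -0.8989202698105475/0.9624471487562018 = -0.9339944234571718
cn(u+v) = (cn u·cn v − sn u·sn v·dn u·dn v)/D = -0.3438704155240384/0.9624471487562018 = -0.3572875829789013
dn(u+v) = (dn u·dn v − m·sn u·sn v·cn u·cn v)/D = 0.9288159849974701/0.9624471487562018 = 0.9650566124049573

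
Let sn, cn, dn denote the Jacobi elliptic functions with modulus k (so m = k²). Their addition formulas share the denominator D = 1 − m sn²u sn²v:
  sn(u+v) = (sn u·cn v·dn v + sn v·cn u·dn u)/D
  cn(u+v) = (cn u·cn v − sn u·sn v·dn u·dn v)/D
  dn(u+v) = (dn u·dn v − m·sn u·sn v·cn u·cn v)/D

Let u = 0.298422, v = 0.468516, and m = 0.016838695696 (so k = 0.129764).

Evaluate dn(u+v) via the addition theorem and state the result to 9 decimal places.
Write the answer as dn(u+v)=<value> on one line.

sn u = 0.2939422932780922, cn u = 0.9558231678623489, dn u = 0.9992722861191705
sn v = 0.4513162714377306, cn v = 0.8923640642336202, dn v = 0.9982836205620919
m = k² = 0.016838695696
D = 1 − m·sn²u·sn²v = 0.9997036570581235
dn(u+v) = (dn u·dn v − m·sn u·sn v·cn u·cn v)/D = 0.9956518215972256/0.9997036570581235 = 0.9959469634503274

dn(u+v)=0.995946963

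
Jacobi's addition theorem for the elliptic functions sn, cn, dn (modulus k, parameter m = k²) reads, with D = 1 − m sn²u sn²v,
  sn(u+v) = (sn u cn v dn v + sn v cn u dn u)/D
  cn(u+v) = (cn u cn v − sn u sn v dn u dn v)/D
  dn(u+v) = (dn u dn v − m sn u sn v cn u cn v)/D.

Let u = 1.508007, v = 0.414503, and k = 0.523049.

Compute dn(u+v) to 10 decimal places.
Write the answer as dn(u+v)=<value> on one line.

sn u = 0.9867705923824062, cn u = 0.1621227868292278, dn u = 0.8565106372938807
sn v = 0.3998670977991873, cn v = 0.9165731307962585, dn v = 0.9778835522075893
m = k² = 0.273580256401
D = 1 − m·sn²u·sn²v = 0.9574059937860315
dn(u+v) = (dn u·dn v − m·sn u·sn v·cn u·cn v)/D = 0.8215267987774898/0.9574059937860315 = 0.8580756796067135

dn(u+v)=0.8580756796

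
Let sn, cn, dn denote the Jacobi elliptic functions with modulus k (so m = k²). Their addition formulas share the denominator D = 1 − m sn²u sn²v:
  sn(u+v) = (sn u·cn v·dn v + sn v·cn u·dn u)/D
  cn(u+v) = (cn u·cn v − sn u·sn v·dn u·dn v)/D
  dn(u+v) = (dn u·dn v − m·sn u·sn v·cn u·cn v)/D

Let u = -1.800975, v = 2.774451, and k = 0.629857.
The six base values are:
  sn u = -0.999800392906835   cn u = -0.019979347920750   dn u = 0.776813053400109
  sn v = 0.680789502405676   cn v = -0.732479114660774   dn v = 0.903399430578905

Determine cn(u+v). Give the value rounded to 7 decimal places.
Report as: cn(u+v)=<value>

cn(u+v)=0.6031562

m = k² = 0.396719840449
D = 1 − m·sn²u·sn²v = 0.8162039271447695
cn(u+v) = (cn u·cn v − sn u·sn v·dn u·dn v)/D = 0.4922984216520243/0.8162039271447695 = 0.6031561540927328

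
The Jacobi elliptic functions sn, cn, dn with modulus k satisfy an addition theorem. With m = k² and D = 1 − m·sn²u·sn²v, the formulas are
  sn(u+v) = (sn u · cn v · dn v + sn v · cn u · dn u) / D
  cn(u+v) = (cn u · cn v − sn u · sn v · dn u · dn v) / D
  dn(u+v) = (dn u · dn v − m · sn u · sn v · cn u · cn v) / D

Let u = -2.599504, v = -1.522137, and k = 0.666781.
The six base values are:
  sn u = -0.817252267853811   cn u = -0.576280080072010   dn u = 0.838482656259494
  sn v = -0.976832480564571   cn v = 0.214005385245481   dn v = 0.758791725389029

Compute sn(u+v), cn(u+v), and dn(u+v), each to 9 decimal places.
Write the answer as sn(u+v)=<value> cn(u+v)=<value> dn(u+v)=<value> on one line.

sn(u+v)=0.473445919 cn(u+v)=-0.880822889 dn(u+v)=0.948864133

m = k² = 0.444596901961
D = 1 − m·sn²u·sn²v = 0.7166528265475368
sn(u+v) = (sn u·cn v·dn v + sn v·cn u·dn u)/D = 0.3392963563320316/0.7166528265475368 = 0.4734459193673822
cn(u+v) = (cn u·cn v − sn u·sn v·dn u·dn v)/D = -0.6312442129464483/0.7166528265475368 = -0.8808228888002254
dn(u+v) = (dn u·dn v − m·sn u·sn v·cn u·cn v)/D = 0.6800061628441729/0.7166528265475368 = 0.9488641328885723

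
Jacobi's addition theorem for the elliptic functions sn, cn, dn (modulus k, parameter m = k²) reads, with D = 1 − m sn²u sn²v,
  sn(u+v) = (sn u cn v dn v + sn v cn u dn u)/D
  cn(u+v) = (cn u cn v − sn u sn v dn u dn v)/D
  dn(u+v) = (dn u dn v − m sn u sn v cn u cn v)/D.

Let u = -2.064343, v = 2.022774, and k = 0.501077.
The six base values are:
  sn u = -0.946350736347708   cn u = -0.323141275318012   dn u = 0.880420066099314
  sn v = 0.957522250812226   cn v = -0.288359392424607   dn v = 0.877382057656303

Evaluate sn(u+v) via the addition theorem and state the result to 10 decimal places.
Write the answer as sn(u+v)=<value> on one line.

sn(u+v)=-0.0415540271

m = k² = 0.251078159929
D = 1 − m·sn²u·sn²v = 0.7938369001257807
sn(u+v) = (sn u·cn v·dn v + sn v·cn u·dn u)/D = -0.03298712009576232/0.7938369001257807 = -0.04155402714403377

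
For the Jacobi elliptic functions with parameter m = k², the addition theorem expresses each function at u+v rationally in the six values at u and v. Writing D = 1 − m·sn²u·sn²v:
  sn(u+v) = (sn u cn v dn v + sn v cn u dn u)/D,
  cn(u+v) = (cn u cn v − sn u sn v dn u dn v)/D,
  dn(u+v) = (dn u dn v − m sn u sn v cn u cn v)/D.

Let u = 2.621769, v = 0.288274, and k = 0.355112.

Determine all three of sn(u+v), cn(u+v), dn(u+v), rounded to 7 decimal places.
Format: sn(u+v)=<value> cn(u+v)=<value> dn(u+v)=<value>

sn(u+v)=0.3311329 cn(u+v)=-0.9435841 dn(u+v)=0.9930623

sn u = 0.5825007827482353, cn u = -0.8128301409874595, dn u = 0.9783720299351767
sn v = 0.2838233078631121, cn v = 0.9588765978548236, dn v = 0.9949078172775561
m = k² = 0.126104532544
D = 1 − m·sn²u·sn²v = 0.996553170210061
sn(u+v) = (sn u·cn v·dn v + sn v·cn u·dn u)/D = 0.3299915850022878/0.996553170210061 = 0.3311329438977447
cn(u+v) = (cn u·cn v − sn u·sn v·dn u·dn v)/D = -0.9403317366139467/0.996553170210061 = -0.9435841104351075
dn(u+v) = (dn u·dn v − m·sn u·sn v·cn u·cn v)/D = 0.9896393978740562/0.996553170210061 = 0.9930623146434349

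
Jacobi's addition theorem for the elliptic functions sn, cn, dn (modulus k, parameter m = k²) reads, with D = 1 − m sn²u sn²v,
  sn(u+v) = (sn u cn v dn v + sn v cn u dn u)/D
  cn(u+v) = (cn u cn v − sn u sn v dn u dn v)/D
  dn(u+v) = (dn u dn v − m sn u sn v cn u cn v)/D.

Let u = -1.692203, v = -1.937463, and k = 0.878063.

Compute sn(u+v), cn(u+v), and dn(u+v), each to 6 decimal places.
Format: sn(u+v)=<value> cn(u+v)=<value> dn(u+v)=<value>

sn(u+v)=-0.653482 cn(u+v)=-0.756942 dn(u+v)=0.818997

sn u = -0.9691854577713305, cn u = 0.2463321912470569, dn u = 0.5251561426395691
sn v = -0.99222929316357, cn v = 0.1244227864505622, dn v = 0.4908575749593709
m = k² = 0.770994631969
D = 1 − m·sn²u·sn²v = 0.2870005066161098
sn(u+v) = (sn u·cn v·dn v + sn v·cn u·dn u)/D = -0.187549526442622/0.2870005066161098 = -0.653481516997763
cn(u+v) = (cn u·cn v − sn u·sn v·dn u·dn v)/D = -0.2172428731375368/0.2870005066161098 = -0.7569424726769547
dn(u+v) = (dn u·dn v − m·sn u·sn v·cn u·cn v)/D = 0.2350525252865182/0.2870005066161098 = 0.8189969002421418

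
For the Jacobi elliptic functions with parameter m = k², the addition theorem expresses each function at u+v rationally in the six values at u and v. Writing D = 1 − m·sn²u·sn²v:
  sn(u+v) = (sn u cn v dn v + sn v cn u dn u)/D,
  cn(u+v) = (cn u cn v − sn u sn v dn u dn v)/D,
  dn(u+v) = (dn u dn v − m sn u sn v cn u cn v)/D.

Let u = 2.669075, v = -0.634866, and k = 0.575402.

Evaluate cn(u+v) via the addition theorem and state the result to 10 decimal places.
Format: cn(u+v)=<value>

cn(u+v)=-0.2454247241

sn u = 0.6972930925389747, cn u = -0.716786120887837, dn u = 0.9159800380953094
sn v = -0.5825807974605762, cn v = 0.812772793854592, dn v = 0.9421405350977506
m = k² = 0.331087461604
D = 1 − m·sn²u·sn²v = 0.945363132536929
cn(u+v) = (cn u·cn v − sn u·sn v·dn u·dn v)/D = -0.2320154860039064/0.945363132536929 = -0.2454247241282631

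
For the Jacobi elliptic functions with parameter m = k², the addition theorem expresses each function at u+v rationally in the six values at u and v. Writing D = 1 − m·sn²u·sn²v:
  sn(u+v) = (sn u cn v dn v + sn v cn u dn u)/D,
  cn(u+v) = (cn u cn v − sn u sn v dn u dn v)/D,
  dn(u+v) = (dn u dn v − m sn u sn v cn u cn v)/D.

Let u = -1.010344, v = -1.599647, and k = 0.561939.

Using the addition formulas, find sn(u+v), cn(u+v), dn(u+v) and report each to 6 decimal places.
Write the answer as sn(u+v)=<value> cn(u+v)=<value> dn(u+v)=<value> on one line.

sn u = -0.822796602879529, cn u = 0.5683359484406267, dn u = 0.8866915151895877
sn v = -0.9947709293904441, cn v = 0.102131278459011, dn v = 0.8291672630516827
m = k² = 0.315775439721
D = 1 − m·sn²u·sn²v = 0.788451719889028
sn(u+v) = (sn u·cn v·dn v + sn v·cn u·dn u)/D = -0.5709811680384759/0.788451719889028 = -0.7241802556012429
cn(u+v) = (cn u·cn v − sn u·sn v·dn u·dn v)/D = -0.5437247652456011/0.788451719889028 = -0.6896107288879129
dn(u+v) = (dn u·dn v − m·sn u·sn v·cn u·cn v)/D = 0.7202132777449382/0.788451719889028 = 0.9134526053748807

sn(u+v)=-0.724180 cn(u+v)=-0.689611 dn(u+v)=0.913453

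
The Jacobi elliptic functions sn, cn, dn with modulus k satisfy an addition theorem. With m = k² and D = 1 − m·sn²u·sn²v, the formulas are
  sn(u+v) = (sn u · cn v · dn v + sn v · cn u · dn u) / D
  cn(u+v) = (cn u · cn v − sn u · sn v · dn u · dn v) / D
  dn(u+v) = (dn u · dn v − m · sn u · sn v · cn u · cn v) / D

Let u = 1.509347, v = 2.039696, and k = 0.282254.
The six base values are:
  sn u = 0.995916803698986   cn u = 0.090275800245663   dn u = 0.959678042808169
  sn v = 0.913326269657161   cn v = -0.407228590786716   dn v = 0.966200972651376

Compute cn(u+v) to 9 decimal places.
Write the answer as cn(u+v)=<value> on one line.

m = k² = 0.079667320516
D = 1 − m·sn²u·sn²v = 0.9340859147478321
cn(u+v) = (cn u·cn v − sn u·sn v·dn u·dn v)/D = -0.880179280309093/0.9340859147478321 = -0.9422894258572652

cn(u+v)=-0.942289426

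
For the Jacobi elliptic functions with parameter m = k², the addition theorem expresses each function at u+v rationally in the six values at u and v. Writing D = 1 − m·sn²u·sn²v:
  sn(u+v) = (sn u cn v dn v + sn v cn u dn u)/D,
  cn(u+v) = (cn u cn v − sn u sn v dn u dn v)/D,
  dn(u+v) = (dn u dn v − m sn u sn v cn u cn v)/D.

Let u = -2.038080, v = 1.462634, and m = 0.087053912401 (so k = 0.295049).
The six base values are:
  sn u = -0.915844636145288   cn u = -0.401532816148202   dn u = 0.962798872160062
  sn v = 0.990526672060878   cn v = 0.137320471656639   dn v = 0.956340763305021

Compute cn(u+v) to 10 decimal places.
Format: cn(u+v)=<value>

cn(u+v)=0.8403534044

m = k² = 0.087053912401
D = 1 − m·sn²u·sn²v = 0.9283585684845374
cn(u+v) = (cn u·cn v − sn u·sn v·dn u·dn v)/D = 0.7801492835712308/0.9283585684845374 = 0.8403534044445294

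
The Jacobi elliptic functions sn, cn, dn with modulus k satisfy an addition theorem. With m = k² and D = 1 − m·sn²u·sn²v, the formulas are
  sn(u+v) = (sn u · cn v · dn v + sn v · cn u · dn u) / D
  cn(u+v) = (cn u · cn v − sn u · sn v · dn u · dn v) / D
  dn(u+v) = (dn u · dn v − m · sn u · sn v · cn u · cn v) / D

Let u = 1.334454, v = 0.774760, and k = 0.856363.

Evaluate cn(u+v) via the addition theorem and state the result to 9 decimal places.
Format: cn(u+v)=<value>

sn u = 0.9044588321091821, cn u = 0.4265609229872029, dn u = 0.6325187118515867
sn v = 0.6631121786905335, cn v = 0.7485200321115621, dn v = 0.8231218883657858
m = k² = 0.733357587769
D = 1 − m·sn²u·sn²v = 0.7362044856972918
cn(u+v) = (cn u·cn v − sn u·sn v·dn u·dn v)/D = 0.007031566266984161/0.7362044856972918 = 0.009551104894891062

cn(u+v)=0.009551105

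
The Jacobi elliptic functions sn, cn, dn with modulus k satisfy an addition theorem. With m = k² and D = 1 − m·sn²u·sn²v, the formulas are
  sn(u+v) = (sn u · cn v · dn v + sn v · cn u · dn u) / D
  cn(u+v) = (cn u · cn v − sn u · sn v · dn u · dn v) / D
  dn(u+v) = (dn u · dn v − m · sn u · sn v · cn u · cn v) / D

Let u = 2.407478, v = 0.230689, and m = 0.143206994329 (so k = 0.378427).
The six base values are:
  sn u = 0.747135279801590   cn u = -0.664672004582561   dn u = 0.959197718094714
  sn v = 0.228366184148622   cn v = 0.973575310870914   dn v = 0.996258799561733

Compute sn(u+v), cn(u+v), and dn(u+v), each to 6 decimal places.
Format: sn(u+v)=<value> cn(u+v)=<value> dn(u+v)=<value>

m = k² = 0.143206994329
D = 1 − m·sn²u·sn²v = 0.9958310536261891
sn(u+v) = (sn u·cn v·dn v + sn v·cn u·dn u)/D = 0.5790758535304188/0.9958310536261891 = 0.5815000962480428
cn(u+v) = (cn u·cn v − sn u·sn v·dn u·dn v)/D = -0.8101547032661496/0.9958310536261891 = -0.8135463343064837
dn(u+v) = (dn u·dn v − m·sn u·sn v·cn u·cn v)/D = 0.9714206357108412/0.9958310536261891 = 0.9754873903294534

sn(u+v)=0.581500 cn(u+v)=-0.813546 dn(u+v)=0.975487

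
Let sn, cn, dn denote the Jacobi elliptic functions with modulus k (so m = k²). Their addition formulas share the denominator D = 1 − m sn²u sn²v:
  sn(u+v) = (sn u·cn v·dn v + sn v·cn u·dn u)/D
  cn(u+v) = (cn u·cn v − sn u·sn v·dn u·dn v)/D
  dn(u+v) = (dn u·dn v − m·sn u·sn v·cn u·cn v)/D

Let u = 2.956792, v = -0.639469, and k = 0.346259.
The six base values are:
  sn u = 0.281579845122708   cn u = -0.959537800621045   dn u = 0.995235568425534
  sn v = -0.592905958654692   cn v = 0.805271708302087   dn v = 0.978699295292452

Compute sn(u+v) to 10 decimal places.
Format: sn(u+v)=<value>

m = k² = 0.119895295081
D = 1 − m·sn²u·sn²v = 0.9966582273345879
sn(u+v) = (sn u·cn v·dn v + sn v·cn u·dn u)/D = 0.7881235044041018/0.9966582273345879 = 0.790766064824267

sn(u+v)=0.7907660648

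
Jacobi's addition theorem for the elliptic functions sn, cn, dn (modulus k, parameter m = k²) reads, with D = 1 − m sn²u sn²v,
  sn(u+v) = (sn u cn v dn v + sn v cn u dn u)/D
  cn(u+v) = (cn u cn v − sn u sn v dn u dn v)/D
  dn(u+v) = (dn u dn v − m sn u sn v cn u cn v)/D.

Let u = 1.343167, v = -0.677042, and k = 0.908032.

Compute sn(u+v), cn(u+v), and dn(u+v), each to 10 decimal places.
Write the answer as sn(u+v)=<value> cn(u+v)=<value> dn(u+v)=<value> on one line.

sn(u+v)=0.5886655841 cn(u+v)=0.8083766635 dn(u+v)=0.8451512797

sn u = 0.8955965812230703, cn u = 0.4448671303901295, dn u = 0.5819419128787187
sn v = -0.5960801133927014, cn v = 0.8029249643757157, dn v = 0.8408554037012952
m = k² = 0.824522113024
D = 1 − m·sn²u·sn²v = 0.7650170088566138
sn(u+v) = (sn u·cn v·dn v + sn v·cn u·dn u)/D = 0.4503391844029895/0.7650170088566138 = 0.5886655841496408
cn(u+v) = (cn u·cn v − sn u·sn v·dn u·dn v)/D = 0.6184218971148827/0.7650170088566138 = 0.8083766634668286
dn(u+v) = (dn u·dn v − m·sn u·sn v·cn u·cn v)/D = 0.6465551040382781/0.7650170088566138 = 0.8451512797141757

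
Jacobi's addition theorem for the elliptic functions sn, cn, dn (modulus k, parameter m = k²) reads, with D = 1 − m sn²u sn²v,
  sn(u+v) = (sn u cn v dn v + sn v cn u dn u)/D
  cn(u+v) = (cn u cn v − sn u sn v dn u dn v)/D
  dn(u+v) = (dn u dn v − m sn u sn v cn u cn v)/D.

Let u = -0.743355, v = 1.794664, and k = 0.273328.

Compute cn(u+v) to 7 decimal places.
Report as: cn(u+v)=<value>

sn u = -0.6733881061096076, cn u = 0.7392891576035157, dn u = 0.9829157916899574
sn v = 0.9827597750901381, cn v = -0.1848870586730753, dn v = 0.9632474092542407
m = k² = 0.074708195584
D = 1 − m·sn²u·sn²v = 0.9672814631447682
cn(u+v) = (cn u·cn v − sn u·sn v·dn u·dn v)/D = 0.4898812201441728/0.9672814631447682 = 0.5064515746549096

cn(u+v)=0.5064516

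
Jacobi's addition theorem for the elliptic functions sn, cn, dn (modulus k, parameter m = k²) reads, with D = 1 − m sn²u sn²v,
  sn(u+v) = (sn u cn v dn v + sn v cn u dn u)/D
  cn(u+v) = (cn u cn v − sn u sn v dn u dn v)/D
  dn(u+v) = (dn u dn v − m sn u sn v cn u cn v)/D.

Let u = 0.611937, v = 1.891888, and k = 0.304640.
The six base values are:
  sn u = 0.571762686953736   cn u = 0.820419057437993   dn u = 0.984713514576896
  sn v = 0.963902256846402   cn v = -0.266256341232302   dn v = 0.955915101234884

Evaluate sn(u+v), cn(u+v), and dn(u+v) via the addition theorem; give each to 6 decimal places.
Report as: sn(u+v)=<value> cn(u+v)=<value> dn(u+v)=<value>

sn(u+v)=0.651557 cn(u+v)=-0.758599 dn(u+v)=0.980103

m = k² = 0.0928055296
D = 1 − m·sn²u·sn²v = 0.971811532361917
sn(u+v) = (sn u·cn v·dn v + sn v·cn u·dn u)/D = 0.633191013480203/0.971811532361917 = 0.6515574186913367
cn(u+v) = (cn u·cn v − sn u·sn v·dn u·dn v)/D = -0.7372155687989305/0.971811532361917 = -0.7585993212152791
dn(u+v) = (dn u·dn v − m·sn u·sn v·cn u·cn v)/D = 0.9524752247055577/0.971811532361917 = 0.9801028213676742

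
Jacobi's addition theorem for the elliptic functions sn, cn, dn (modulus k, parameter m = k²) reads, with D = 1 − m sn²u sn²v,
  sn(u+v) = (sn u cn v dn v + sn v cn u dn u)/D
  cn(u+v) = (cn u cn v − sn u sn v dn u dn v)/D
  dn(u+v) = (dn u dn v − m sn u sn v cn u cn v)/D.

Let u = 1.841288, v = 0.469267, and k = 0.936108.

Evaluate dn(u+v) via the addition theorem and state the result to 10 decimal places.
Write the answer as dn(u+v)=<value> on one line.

sn u = 0.9719332114730369, cn u = 0.2352569498138343, dn u = 0.4149714026221171
sn v = 0.4394080377396376, cn v = 0.8982875799930673, dn v = 0.9114849702532934
m = k² = 0.876298187664
D = 1 − m·sn²u·sn²v = 0.8401690973632662
dn(u+v) = (dn u·dn v − m·sn u·sn v·cn u·cn v)/D = 0.2991515415945625/0.8401690973632662 = 0.3560611102376901

dn(u+v)=0.3560611102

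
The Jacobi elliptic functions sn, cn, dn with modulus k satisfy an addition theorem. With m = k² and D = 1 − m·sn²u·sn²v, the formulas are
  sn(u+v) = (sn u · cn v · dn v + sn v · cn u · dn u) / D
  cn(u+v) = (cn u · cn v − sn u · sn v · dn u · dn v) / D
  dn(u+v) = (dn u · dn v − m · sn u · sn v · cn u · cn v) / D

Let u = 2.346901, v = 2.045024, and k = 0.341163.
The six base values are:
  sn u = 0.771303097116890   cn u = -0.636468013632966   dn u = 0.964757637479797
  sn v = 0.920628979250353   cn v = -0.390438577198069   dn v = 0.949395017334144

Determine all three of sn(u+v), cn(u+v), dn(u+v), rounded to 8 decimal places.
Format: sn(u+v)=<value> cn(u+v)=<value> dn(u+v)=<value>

m = k² = 0.116392192569
D = 1 − m·sn²u·sn²v = 0.9413128144554425
sn(u+v) = (sn u·cn v·dn v + sn v·cn u·dn u)/D = -0.8512075749929016/0.9413128144554425 = -0.9042770500105563
cn(u+v) = (cn u·cn v − sn u·sn v·dn u·dn v)/D = -0.4018898840885772/0.9413128144554425 = -0.4269461521365498
dn(u+v) = (dn u·dn v − m·sn u·sn v·cn u·cn v)/D = 0.895397870718701/0.9413128144554425 = 0.9512224384586716

sn(u+v)=-0.90427705 cn(u+v)=-0.42694615 dn(u+v)=0.95122244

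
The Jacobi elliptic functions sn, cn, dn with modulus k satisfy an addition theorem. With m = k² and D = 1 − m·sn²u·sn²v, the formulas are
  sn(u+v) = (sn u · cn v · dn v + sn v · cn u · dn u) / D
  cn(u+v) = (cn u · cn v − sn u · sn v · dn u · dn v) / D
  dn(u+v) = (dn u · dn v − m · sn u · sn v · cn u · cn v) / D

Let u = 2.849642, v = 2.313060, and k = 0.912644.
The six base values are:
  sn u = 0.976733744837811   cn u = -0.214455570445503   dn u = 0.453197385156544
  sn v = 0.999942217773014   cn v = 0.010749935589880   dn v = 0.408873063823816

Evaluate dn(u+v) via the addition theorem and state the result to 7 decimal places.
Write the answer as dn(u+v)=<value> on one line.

dn(u+v)=0.9109203

m = k² = 0.832919070736
D = 1 − m·sn²u·sn²v = 0.2054796961766227
dn(u+v) = (dn u·dn v − m·sn u·sn v·cn u·cn v)/D = 0.1871756171389476/0.2054796961766227 = 0.9109202545153582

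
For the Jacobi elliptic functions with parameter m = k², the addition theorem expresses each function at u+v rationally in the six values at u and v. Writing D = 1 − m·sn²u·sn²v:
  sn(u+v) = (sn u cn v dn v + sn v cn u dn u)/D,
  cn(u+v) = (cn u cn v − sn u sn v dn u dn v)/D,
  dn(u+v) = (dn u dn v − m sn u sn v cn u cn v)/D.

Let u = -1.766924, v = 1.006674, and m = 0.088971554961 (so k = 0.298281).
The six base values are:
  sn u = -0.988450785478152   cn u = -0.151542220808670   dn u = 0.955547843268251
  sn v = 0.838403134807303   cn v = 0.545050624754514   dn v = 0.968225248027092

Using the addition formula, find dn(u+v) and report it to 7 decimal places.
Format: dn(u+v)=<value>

dn(u+v)=0.9789104

m = k² = 0.088971554961
D = 1 − m·sn²u·sn²v = 0.9388963618053698
dn(u+v) = (dn u·dn v − m·sn u·sn v·cn u·cn v)/D = 0.9190953747631572/0.9388963618053698 = 0.9789103591751724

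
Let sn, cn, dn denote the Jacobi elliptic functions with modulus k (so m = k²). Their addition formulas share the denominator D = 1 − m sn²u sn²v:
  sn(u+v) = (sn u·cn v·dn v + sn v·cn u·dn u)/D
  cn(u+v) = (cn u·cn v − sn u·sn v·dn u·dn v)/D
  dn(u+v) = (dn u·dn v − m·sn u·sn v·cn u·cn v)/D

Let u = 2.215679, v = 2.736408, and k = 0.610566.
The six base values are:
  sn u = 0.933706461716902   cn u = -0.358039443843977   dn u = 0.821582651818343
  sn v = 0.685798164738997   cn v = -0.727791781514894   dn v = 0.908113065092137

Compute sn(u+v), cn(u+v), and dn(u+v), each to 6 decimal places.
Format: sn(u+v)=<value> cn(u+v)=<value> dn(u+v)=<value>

m = k² = 0.372790840356
D = 1 − m·sn²u·sn²v = 0.8471453697534804
sn(u+v) = (sn u·cn v·dn v + sn v·cn u·dn u)/D = -0.8188363834846873/0.8471453697534804 = -0.966583083282352
cn(u+v) = (cn u·cn v − sn u·sn v·dn u·dn v)/D = -0.2171687237529365/0.8471453697534804 = -0.2563535510040416
dn(u+v) = (dn u·dn v − m·sn u·sn v·cn u·cn v)/D = 0.683887139832458/0.8471453697534804 = 0.80728427994769

sn(u+v)=-0.966583 cn(u+v)=-0.256354 dn(u+v)=0.807284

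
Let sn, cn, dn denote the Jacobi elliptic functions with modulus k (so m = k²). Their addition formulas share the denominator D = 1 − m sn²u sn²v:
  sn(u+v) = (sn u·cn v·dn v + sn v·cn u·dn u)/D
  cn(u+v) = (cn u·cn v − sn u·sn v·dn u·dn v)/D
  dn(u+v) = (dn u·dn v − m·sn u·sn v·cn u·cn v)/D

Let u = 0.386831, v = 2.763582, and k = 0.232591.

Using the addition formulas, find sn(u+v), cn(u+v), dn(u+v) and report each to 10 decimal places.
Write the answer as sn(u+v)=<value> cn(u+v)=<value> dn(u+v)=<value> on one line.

sn u = 0.3767865044085337, cn u = 0.9263001295992557, dn u = 0.9961524632136963
sn v = 0.4088470314129013, cn v = -0.9126029283893725, dn v = 0.9954682840552201
m = k² = 0.054098573281
D = 1 − m·sn²u·sn²v = 0.9987161975880138
sn(u+v) = (sn u·cn v·dn v + sn v·cn u·dn u)/D = 0.03495973060091097/0.9987161975880138 = 0.03500466968027729
cn(u+v) = (cn u·cn v − sn u·sn v·dn u·dn v)/D = -0.9981041331248821/0.9987161975880138 = -0.9993871487569643
dn(u+v) = (dn u·dn v − m·sn u·sn v·cn u·cn v)/D = 0.998683095371528/0.9987161975880138 = 0.9999668552321813

sn(u+v)=0.0350046697 cn(u+v)=-0.9993871488 dn(u+v)=0.9999668552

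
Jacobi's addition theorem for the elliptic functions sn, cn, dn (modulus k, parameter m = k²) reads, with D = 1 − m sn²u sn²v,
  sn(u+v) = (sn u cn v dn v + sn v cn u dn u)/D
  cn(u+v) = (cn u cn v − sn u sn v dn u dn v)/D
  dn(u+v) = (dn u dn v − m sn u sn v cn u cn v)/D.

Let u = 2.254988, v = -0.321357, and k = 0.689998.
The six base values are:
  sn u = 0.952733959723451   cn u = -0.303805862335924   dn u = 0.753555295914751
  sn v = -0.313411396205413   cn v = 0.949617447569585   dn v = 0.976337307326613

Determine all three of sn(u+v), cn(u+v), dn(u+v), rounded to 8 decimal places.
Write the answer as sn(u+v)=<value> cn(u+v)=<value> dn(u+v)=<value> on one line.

sn(u+v)=0.99741441 cn(u+v)=-0.07186440 dn(u+v)=0.72550779

m = k² = 0.476097240004
D = 1 − m·sn²u·sn²v = 0.9575508964122461
sn(u+v) = (sn u·cn v·dn v + sn v·cn u·dn u)/D = 0.955075063513143/0.9575508964122461 = 0.9974144111729418
cn(u+v) = (cn u·cn v − sn u·sn v·dn u·dn v)/D = -0.06881382328618194/0.9575508964122461 = -0.0718644027633557
dn(u+v) = (dn u·dn v − m·sn u·sn v·cn u·cn v)/D = 0.6947106394302792/0.9575508964122461 = 0.7255077949728026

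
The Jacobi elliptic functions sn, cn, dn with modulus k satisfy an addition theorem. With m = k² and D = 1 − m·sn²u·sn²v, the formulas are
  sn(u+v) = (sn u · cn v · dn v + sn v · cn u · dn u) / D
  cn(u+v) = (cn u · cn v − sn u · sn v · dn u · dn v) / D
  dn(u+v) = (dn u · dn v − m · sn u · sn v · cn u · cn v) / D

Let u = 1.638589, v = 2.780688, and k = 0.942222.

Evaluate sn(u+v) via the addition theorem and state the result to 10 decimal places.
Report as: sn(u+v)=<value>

sn u = 0.9455550814659132, cn u = 0.3254621144065622, dn u = 0.4541547803287339
sn v = 0.9962324169152036, cn v = -0.08672353479472491, dn v = 0.3448110903970396
m = k² = 0.887782297284
D = 1 − m·sn²u·sn²v = 0.2122262862420954
sn(u+v) = (sn u·cn v·dn v + sn v·cn u·dn u)/D = 0.1189781306429705/0.2122262862420954 = 0.5606191992034729

sn(u+v)=0.5606191992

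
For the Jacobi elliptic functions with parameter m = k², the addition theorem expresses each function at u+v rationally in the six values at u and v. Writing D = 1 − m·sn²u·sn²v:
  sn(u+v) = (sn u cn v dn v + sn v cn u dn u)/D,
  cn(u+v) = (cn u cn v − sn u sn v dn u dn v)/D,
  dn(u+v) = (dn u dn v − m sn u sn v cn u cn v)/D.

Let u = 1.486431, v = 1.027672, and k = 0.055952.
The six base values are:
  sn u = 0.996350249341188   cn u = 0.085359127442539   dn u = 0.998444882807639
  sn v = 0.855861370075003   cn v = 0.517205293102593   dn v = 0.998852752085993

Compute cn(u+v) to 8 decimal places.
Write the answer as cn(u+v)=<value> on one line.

m = k² = 0.003130626304
D = 1 − m·sn²u·sn²v = 0.9977235288709279
cn(u+v) = (cn u·cn v − sn u·sn v·dn u·dn v)/D = -0.8062866097444334/0.9977235288709279 = -0.8081262859029357

cn(u+v)=-0.80812629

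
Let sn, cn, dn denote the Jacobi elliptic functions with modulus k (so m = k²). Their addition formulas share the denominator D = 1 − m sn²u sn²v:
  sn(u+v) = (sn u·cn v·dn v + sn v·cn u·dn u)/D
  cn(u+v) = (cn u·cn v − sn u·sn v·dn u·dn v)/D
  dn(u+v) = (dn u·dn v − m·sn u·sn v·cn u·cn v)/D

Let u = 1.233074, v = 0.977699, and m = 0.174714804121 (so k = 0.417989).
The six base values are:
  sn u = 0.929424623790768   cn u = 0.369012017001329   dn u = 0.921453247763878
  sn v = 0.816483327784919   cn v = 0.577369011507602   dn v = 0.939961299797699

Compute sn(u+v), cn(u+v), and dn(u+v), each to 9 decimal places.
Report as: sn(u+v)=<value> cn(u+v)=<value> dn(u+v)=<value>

m = k² = 0.174714804121
D = 1 − m·sn²u·sn²v = 0.89938732485587
sn(u+v) = (sn u·cn v·dn v + sn v·cn u·dn u)/D = 0.7820295894104467/0.89938732485587 = 0.8695136875936846
cn(u+v) = (cn u·cn v − sn u·sn v·dn u·dn v)/D = -0.4442153547525417/0.89938732485587 = -0.493908844916987
dn(u+v) = (dn u·dn v − m·sn u·sn v·cn u·cn v)/D = 0.8378825566031009/0.89938732485587 = 0.9316148153826546

sn(u+v)=0.869513688 cn(u+v)=-0.493908845 dn(u+v)=0.931614815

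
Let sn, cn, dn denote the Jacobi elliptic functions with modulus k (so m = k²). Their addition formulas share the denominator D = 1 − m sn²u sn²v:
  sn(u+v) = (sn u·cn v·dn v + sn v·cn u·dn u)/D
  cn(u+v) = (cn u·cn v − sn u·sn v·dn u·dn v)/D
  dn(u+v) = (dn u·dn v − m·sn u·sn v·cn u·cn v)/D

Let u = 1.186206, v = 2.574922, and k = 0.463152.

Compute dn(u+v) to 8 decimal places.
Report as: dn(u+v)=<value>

dn(u+v)=0.98164409

sn u = 0.9091602007744725, cn u = 0.4164465503851854, dn u = 0.9070237968823568
sn v = 0.6781343712595396, cn v = -0.7349379392278159, dn v = 0.9493967555208906
m = k² = 0.214509775104
D = 1 − m·sn²u·sn²v = 0.9184621166004779
dn(u+v) = (dn u·dn v − m·sn u·sn v·cn u·cn v)/D = 0.9016029047722362/0.9184621166004779 = 0.9816440857782539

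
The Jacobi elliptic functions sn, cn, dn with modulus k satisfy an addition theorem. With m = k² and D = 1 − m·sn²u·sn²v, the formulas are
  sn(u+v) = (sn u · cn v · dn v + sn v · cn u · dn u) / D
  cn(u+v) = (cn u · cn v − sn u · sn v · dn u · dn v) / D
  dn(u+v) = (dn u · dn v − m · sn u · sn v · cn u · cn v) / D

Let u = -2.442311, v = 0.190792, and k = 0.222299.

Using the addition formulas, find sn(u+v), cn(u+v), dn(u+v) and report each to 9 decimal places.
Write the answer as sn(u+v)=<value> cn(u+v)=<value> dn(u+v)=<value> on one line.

sn(u+v)=-0.798282499 cn(u+v)=-0.602283199 dn(u+v)=0.984128483

sn u = -0.6715002755368976, cn u = -0.7410043049496208, dn u = 0.988795894391669
sn v = 0.1895808319109975, cn v = 0.9818651170970146, dn v = 0.9991115625919652
m = k² = 0.049416845401
D = 1 − m·sn²u·sn²v = 0.9991991406360049
sn(u+v) = (sn u·cn v·dn v + sn v·cn u·dn u)/D = -0.7976431871673551/0.9991991406360049 = -0.7982824991819384
cn(u+v) = (cn u·cn v − sn u·sn v·dn u·dn v)/D = -0.6018008546132469/0.9991991406360049 = -0.602283198752745
dn(u+v) = (dn u·dn v − m·sn u·sn v·cn u·cn v)/D = 0.9833403343250745/0.9991991406360049 = 0.9841284828359279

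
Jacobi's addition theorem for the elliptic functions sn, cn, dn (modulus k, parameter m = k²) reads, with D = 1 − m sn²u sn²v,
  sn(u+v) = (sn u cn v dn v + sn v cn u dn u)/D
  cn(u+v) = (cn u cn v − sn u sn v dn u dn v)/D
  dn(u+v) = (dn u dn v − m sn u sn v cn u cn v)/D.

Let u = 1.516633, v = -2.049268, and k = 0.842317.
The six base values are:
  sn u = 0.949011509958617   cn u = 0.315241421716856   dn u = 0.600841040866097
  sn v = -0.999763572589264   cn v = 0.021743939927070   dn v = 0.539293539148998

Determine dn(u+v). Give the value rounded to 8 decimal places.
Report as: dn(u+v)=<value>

m = k² = 0.709497928489
D = 1 − m·sn²u·sn²v = 0.3613120701938351
dn(u+v) = (dn u·dn v − m·sn u·sn v·cn u·cn v)/D = 0.3286439447563447/0.3613120701938351 = 0.9095847381462659

dn(u+v)=0.90958474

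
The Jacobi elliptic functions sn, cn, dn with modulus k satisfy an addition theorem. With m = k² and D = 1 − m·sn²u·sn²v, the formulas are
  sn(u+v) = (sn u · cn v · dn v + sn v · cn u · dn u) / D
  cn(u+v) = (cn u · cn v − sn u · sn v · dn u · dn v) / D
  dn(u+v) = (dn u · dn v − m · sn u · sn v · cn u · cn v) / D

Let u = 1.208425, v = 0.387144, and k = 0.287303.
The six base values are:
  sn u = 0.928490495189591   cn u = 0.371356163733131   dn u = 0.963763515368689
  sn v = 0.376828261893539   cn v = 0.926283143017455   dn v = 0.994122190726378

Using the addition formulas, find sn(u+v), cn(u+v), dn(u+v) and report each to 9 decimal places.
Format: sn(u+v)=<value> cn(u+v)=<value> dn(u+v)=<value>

sn(u+v)=0.999960843 cn(u+v)=0.008849404 dn(u+v)=0.957843124

m = k² = 0.082543013809
D = 1 − m·sn²u·sn²v = 0.9898953289323583
sn(u+v) = (sn u·cn v·dn v + sn v·cn u·dn u)/D = 0.9898565678533666/0.9898953289323583 = 0.9999608432549798
cn(u+v) = (cn u·cn v − sn u·sn v·dn u·dn v)/D = 0.008759983998572193/0.9898953289323583 = 0.008849404318353725
dn(u+v) = (dn u·dn v − m·sn u·sn v·cn u·cn v)/D = 0.9481644343502074/0.9898953289323583 = 0.957843124053167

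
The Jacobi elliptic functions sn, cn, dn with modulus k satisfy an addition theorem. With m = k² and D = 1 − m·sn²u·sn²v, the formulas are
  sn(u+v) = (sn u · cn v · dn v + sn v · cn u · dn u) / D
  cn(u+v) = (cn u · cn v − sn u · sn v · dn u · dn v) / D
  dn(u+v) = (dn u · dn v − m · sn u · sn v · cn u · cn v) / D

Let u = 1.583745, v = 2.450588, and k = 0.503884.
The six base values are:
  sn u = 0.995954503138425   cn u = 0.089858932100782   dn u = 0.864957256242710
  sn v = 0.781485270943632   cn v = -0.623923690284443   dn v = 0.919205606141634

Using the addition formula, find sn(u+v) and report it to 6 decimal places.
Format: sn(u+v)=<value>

sn(u+v)=-0.603237

m = k² = 0.253899085456
D = 1 − m·sn²u·sn²v = 0.8461910066377376
sn(u+v) = (sn u·cn v·dn v + sn v·cn u·dn u)/D = -0.5104537372245831/0.8461910066377376 = -0.6032370153079554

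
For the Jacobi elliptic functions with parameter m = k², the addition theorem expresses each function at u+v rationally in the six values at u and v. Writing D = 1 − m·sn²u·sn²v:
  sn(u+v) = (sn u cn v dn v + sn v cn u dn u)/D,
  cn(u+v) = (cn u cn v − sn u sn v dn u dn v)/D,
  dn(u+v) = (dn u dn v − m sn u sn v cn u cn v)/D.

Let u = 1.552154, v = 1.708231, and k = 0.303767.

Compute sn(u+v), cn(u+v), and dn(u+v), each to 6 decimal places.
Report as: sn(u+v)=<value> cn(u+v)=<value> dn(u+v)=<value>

sn u = 0.9985313544280174, cn u = 0.0541768790550822, dn u = 0.9528884758627054
sn v = 0.9955367488389821, cn v = -0.09437468787291166, dn v = 0.9531775590664899
m = k² = 0.092274390289
D = 1 − m·sn²u·sn²v = 0.9088158845906094
sn(u+v) = (sn u·cn v·dn v + sn v·cn u·dn u)/D = -0.03842961089175807/0.9088158845906094 = -0.04228536444328249
cn(u+v) = (cn u·cn v − sn u·sn v·dn u·dn v)/D = -0.9080030160142201/0.9088158845906094 = -0.999105573977995
dn(u+v) = (dn u·dn v − m·sn u·sn v·cn u·cn v)/D = 0.9087409080896757/0.9088158845906094 = 0.999917500890769

sn(u+v)=-0.042285 cn(u+v)=-0.999106 dn(u+v)=0.999918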